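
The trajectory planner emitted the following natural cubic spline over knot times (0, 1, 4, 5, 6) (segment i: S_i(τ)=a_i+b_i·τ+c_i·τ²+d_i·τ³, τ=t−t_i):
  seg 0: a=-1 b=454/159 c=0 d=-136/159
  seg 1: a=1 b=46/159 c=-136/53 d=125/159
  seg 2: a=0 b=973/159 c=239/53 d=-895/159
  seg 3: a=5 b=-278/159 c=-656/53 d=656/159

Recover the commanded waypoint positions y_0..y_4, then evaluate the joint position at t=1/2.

y_0 = S_0(0) = a_0 = -1
y_1 = S_1(0) = a_1 = 1
y_2 = S_2(0) = a_2 = 0
y_3 = S_3(0) = a_3 = 5
y_4 = S_3(1) = -5
t_q=1/2 is in segment 0 (τ=1/2); S_0(τ)=17/53

y_0=-1 y_1=1 y_2=0 y_3=5 y_4=-5
S(1/2) = 17/53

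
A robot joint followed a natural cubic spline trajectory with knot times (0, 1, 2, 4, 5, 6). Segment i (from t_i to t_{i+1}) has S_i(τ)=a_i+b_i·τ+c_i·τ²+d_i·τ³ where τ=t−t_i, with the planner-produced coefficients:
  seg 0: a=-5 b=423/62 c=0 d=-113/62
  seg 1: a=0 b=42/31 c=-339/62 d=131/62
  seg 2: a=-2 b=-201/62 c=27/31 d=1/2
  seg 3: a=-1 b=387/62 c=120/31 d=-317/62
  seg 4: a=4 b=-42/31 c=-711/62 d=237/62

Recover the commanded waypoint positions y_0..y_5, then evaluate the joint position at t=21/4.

y_0 = S_0(0) = a_0 = -5
y_1 = S_1(0) = a_1 = 0
y_2 = S_2(0) = a_2 = -2
y_3 = S_3(0) = a_3 = -1
y_4 = S_4(0) = a_4 = 4
y_5 = S_4(1) = -5
t_q=21/4 is in segment 4 (τ=1/4); S_4(τ)=11921/3968

y_0=-5 y_1=0 y_2=-2 y_3=-1 y_4=4 y_5=-5
S(21/4) = 11921/3968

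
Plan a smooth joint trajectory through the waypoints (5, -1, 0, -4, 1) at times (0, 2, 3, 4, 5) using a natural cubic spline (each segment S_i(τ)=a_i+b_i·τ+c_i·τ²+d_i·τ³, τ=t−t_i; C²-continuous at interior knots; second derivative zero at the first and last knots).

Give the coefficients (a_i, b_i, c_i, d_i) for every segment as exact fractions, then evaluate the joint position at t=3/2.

  seg 0: a=5 b=-218/43 c=0 d=89/172
  seg 1: a=-1 b=49/43 c=267/86 d=-279/86
  seg 2: a=0 b=-205/86 c=-285/43 d=431/86
  seg 3: a=-4 b=-26/43 c=723/86 d=-241/86
S(3/2) = -1181/1376

Δ: Δ0=-3, Δ1=1, Δ2=-4, Δ3=5
row 1: diag=6, rhs=24; c'=1/6, d'=4
row 2: denom=4−1·1/6=23/6; d'=(-30−1·4)/(23/6)=-204/23
row 3: denom=4−1·6/23=86/23; d'=(54−1·-204/23)/(86/23)=723/43
back: M3=723/43
back: M2=-204/23−6/23·723/43=-570/43
back: M1=4−1/6·-570/43=267/43
M: M0=0, M1=267/43, M2=-570/43, M3=723/43, M4=0
seg 0: a=5, c=M0/2=0, d=(M1−M0)/(6·2)=89/172, b=Δ0−h0·(2M0+M1)/6=-218/43
seg 1: a=-1, c=M1/2=267/86, d=(M2−M1)/(6·1)=-279/86, b=Δ1−h1·(2M1+M2)/6=49/43
seg 2: a=0, c=M2/2=-285/43, d=(M3−M2)/(6·1)=431/86, b=Δ2−h2·(2M2+M3)/6=-205/86
seg 3: a=-4, c=M3/2=723/86, d=(M4−M3)/(6·1)=-241/86, b=Δ3−h3·(2M3+M4)/6=-26/43
t_q=3/2 → seg 0, τ=3/2; S=5+-218/43·τ+0·τ²+89/172·τ³=-1181/1376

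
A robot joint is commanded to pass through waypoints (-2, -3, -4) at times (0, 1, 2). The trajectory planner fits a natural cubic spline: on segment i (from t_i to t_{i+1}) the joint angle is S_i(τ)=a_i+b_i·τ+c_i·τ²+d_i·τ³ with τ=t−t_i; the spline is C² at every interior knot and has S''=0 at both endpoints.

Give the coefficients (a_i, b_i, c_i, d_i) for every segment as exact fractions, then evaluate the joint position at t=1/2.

Δ: Δ0=-1, Δ1=-1
row 1: diag=4, rhs=0; c'=1/4, d'=0
back: M1=0
M: M0=0, M1=0, M2=0
seg 0: a=-2, c=M0/2=0, d=(M1−M0)/(6·1)=0, b=Δ0−h0·(2M0+M1)/6=-1
seg 1: a=-3, c=M1/2=0, d=(M2−M1)/(6·1)=0, b=Δ1−h1·(2M1+M2)/6=-1
t_q=1/2 → seg 0, τ=1/2; S=-2+-1·τ+0·τ²+0·τ³=-5/2

  seg 0: a=-2 b=-1 c=0 d=0
  seg 1: a=-3 b=-1 c=0 d=0
S(1/2) = -5/2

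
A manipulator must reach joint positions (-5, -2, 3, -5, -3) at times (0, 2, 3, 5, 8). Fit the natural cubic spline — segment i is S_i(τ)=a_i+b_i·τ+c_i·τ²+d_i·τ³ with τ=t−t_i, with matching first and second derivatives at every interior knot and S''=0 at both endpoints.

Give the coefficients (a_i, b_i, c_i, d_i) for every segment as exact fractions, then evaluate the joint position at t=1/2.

Δ: Δ0=3/2, Δ1=5, Δ2=-4, Δ3=2/3
row 1: diag=6, rhs=21; c'=1/6, d'=7/2
row 2: denom=6−1·1/6=35/6; d'=(-54−1·7/2)/(35/6)=-69/7
row 3: denom=10−2·12/35=326/35; d'=(28−2·-69/7)/(326/35)=835/163
back: M3=835/163
back: M2=-69/7−12/35·835/163=-1893/163
back: M1=7/2−1/6·-1893/163=886/163
M: M0=0, M1=886/163, M2=-1893/163, M3=835/163, M4=0
seg 0: a=-5, c=M0/2=0, d=(M1−M0)/(6·2)=443/978, b=Δ0−h0·(2M0+M1)/6=-305/978
seg 1: a=-2, c=M1/2=443/163, d=(M2−M1)/(6·1)=-2779/978, b=Δ1−h1·(2M1+M2)/6=5011/978
seg 2: a=3, c=M2/2=-1893/326, d=(M3−M2)/(6·2)=682/489, b=Δ2−h2·(2M2+M3)/6=995/489
seg 3: a=-5, c=M3/2=835/326, d=(M4−M3)/(6·3)=-835/2934, b=Δ3−h3·(2M3+M4)/6=-2179/489
t_q=1/2 → seg 0, τ=1/2; S=-5+-305/978·τ+0·τ²+443/978·τ³=-13299/2608

  seg 0: a=-5 b=-305/978 c=0 d=443/978
  seg 1: a=-2 b=5011/978 c=443/163 d=-2779/978
  seg 2: a=3 b=995/489 c=-1893/326 d=682/489
  seg 3: a=-5 b=-2179/489 c=835/326 d=-835/2934
S(1/2) = -13299/2608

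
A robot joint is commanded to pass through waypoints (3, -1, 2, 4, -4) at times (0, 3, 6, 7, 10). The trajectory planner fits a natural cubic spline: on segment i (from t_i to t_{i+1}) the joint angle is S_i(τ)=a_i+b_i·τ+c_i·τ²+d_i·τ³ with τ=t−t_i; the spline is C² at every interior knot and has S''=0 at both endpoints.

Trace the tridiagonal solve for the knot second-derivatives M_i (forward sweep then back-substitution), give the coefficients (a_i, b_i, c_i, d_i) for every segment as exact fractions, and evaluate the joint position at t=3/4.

Δ: Δ0=-4/3, Δ1=1, Δ2=2, Δ3=-8/3
row 1: diag=12, rhs=14; c'=1/4, d'=7/6
row 2: denom=8−3·1/4=29/4; d'=(6−3·7/6)/(29/4)=10/29
row 3: denom=8−1·4/29=228/29; d'=(-28−1·10/29)/(228/29)=-137/38
back: M3=-137/38
back: M2=10/29−4/29·-137/38=16/19
back: M1=7/6−1/4·16/19=109/114
M: M0=0, M1=109/114, M2=16/19, M3=-137/38, M4=0
seg 0: a=3, c=M0/2=0, d=(M1−M0)/(6·3)=109/2052, b=Δ0−h0·(2M0+M1)/6=-413/228
seg 1: a=-1, c=M1/2=109/228, d=(M2−M1)/(6·3)=-13/2052, b=Δ1−h1·(2M1+M2)/6=-43/114
seg 2: a=2, c=M2/2=8/19, d=(M3−M2)/(6·1)=-169/228, b=Δ2−h2·(2M2+M3)/6=529/228
seg 3: a=4, c=M3/2=-137/76, d=(M4−M3)/(6·3)=137/684, b=Δ3−h3·(2M3+M4)/6=107/114
t_q=3/4 → seg 0, τ=3/4; S=3+-413/228·τ+0·τ²+109/2052·τ³=8093/4864

  seg 0: a=3 b=-413/228 c=0 d=109/2052
  seg 1: a=-1 b=-43/114 c=109/228 d=-13/2052
  seg 2: a=2 b=529/228 c=8/19 d=-169/228
  seg 3: a=4 b=107/114 c=-137/76 d=137/684
S(3/4) = 8093/4864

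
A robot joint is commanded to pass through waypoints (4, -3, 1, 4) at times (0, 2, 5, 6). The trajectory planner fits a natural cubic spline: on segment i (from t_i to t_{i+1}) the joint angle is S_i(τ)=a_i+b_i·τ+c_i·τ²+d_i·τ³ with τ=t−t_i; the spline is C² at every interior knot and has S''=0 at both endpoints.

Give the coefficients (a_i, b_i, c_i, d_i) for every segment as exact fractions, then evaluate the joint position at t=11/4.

Δ: Δ0=-7/2, Δ1=4/3, Δ2=3
row 1: diag=10, rhs=29; c'=3/10, d'=29/10
row 2: denom=8−3·3/10=71/10; d'=(10−3·29/10)/(71/10)=13/71
back: M2=13/71
back: M1=29/10−3/10·13/71=202/71
M: M0=0, M1=202/71, M2=13/71, M3=0
seg 0: a=4, c=M0/2=0, d=(M1−M0)/(6·2)=101/426, b=Δ0−h0·(2M0+M1)/6=-1895/426
seg 1: a=-3, c=M1/2=101/71, d=(M2−M1)/(6·3)=-21/142, b=Δ1−h1·(2M1+M2)/6=-683/426
seg 2: a=1, c=M2/2=13/142, d=(M3−M2)/(6·1)=-13/426, b=Δ2−h2·(2M2+M3)/6=626/213
t_q=11/4 → seg 1, τ=3/4; S=-3+-683/426·τ+101/71·τ²+-21/142·τ³=-31487/9088

  seg 0: a=4 b=-1895/426 c=0 d=101/426
  seg 1: a=-3 b=-683/426 c=101/71 d=-21/142
  seg 2: a=1 b=626/213 c=13/142 d=-13/426
S(11/4) = -31487/9088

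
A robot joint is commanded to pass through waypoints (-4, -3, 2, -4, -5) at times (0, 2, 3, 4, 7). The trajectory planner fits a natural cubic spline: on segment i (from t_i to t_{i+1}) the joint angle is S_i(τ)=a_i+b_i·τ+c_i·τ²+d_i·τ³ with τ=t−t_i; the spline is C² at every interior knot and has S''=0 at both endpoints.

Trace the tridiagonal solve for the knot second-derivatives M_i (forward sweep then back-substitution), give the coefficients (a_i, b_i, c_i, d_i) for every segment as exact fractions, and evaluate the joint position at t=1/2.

Δ: Δ0=1/2, Δ1=5, Δ2=-6, Δ3=-1/3
row 1: diag=6, rhs=27; c'=1/6, d'=9/2
row 2: denom=4−1·1/6=23/6; d'=(-66−1·9/2)/(23/6)=-423/23
row 3: denom=8−1·6/23=178/23; d'=(34−1·-423/23)/(178/23)=1205/178
back: M3=1205/178
back: M2=-423/23−6/23·1205/178=-1794/89
back: M1=9/2−1/6·-1794/89=1399/178
M: M0=0, M1=1399/178, M2=-1794/89, M3=1205/178, M4=0
seg 0: a=-4, c=M0/2=0, d=(M1−M0)/(6·2)=1399/2136, b=Δ0−h0·(2M0+M1)/6=-566/267
seg 1: a=-3, c=M1/2=1399/356, d=(M2−M1)/(6·1)=-4987/1068, b=Δ1−h1·(2M1+M2)/6=3065/534
seg 2: a=2, c=M2/2=-897/89, d=(M3−M2)/(6·1)=4793/1068, b=Δ2−h2·(2M2+M3)/6=-437/1068
seg 3: a=-4, c=M3/2=1205/356, d=(M4−M3)/(6·3)=-1205/3204, b=Δ3−h3·(2M3+M4)/6=-3793/534
t_q=1/2 → seg 0, τ=1/2; S=-4+-566/267·τ+0·τ²+1399/2136·τ³=-28355/5696

  seg 0: a=-4 b=-566/267 c=0 d=1399/2136
  seg 1: a=-3 b=3065/534 c=1399/356 d=-4987/1068
  seg 2: a=2 b=-437/1068 c=-897/89 d=4793/1068
  seg 3: a=-4 b=-3793/534 c=1205/356 d=-1205/3204
S(1/2) = -28355/5696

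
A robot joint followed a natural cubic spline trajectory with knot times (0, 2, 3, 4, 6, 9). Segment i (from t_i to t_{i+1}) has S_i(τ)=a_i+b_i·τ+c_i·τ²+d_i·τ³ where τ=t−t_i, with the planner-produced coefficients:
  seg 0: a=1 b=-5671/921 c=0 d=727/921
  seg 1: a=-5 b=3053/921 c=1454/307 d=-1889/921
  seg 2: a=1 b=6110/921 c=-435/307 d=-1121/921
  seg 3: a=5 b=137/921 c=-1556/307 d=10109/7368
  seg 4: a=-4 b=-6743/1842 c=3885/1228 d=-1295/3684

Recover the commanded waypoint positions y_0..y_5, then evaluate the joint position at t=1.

y_0=1 y_1=-5 y_2=1 y_3=5 y_4=-4 y_5=4
S(1) = -1341/307

y_0 = S_0(0) = a_0 = 1
y_1 = S_1(0) = a_1 = -5
y_2 = S_2(0) = a_2 = 1
y_3 = S_3(0) = a_3 = 5
y_4 = S_4(0) = a_4 = -4
y_5 = S_4(3) = 4
t_q=1 is in segment 0 (τ=1); S_0(τ)=-1341/307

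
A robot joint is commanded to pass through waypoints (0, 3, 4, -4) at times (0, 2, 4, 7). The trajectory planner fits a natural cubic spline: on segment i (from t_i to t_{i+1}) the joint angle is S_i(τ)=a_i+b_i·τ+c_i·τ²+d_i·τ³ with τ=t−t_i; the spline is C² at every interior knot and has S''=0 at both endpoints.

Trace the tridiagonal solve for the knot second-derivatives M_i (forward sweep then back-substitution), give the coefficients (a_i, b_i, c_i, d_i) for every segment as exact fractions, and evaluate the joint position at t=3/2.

  seg 0: a=0 b=91/57 c=0 d=-11/456
  seg 1: a=3 b=149/114 c=-11/76 d=-59/456
  seg 2: a=4 b=-47/57 c=-35/38 d=35/342
S(3/2) = 2813/1216

Δ: Δ0=3/2, Δ1=1/2, Δ2=-8/3
row 1: diag=8, rhs=-6; c'=1/4, d'=-3/4
row 2: denom=10−2·1/4=19/2; d'=(-19−2·-3/4)/(19/2)=-35/19
back: M2=-35/19
back: M1=-3/4−1/4·-35/19=-11/38
M: M0=0, M1=-11/38, M2=-35/19, M3=0
seg 0: a=0, c=M0/2=0, d=(M1−M0)/(6·2)=-11/456, b=Δ0−h0·(2M0+M1)/6=91/57
seg 1: a=3, c=M1/2=-11/76, d=(M2−M1)/(6·2)=-59/456, b=Δ1−h1·(2M1+M2)/6=149/114
seg 2: a=4, c=M2/2=-35/38, d=(M3−M2)/(6·3)=35/342, b=Δ2−h2·(2M2+M3)/6=-47/57
t_q=3/2 → seg 0, τ=3/2; S=0+91/57·τ+0·τ²+-11/456·τ³=2813/1216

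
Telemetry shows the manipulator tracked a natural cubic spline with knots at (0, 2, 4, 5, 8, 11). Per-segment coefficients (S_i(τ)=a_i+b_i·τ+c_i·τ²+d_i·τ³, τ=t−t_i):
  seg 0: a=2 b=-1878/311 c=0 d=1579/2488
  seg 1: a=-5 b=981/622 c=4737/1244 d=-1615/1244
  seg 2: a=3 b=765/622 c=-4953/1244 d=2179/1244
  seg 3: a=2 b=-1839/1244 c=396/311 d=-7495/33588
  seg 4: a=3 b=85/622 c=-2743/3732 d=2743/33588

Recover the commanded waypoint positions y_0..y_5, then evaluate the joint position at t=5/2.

y_0=2 y_1=-5 y_2=3 y_3=2 y_4=3 y_5=-1
S(5/2) = -34053/9952

y_0 = S_0(0) = a_0 = 2
y_1 = S_1(0) = a_1 = -5
y_2 = S_2(0) = a_2 = 3
y_3 = S_3(0) = a_3 = 2
y_4 = S_4(0) = a_4 = 3
y_5 = S_4(3) = -1
t_q=5/2 is in segment 1 (τ=1/2); S_1(τ)=-34053/9952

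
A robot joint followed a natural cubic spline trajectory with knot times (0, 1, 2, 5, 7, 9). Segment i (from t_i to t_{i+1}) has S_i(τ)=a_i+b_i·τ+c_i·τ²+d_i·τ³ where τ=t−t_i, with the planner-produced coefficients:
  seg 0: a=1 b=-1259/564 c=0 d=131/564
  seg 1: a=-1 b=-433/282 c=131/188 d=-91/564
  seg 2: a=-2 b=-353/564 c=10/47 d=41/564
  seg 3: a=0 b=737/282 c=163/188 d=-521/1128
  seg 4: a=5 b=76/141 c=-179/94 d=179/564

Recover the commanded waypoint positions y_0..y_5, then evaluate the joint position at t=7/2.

y_0 = S_0(0) = a_0 = 1
y_1 = S_1(0) = a_1 = -1
y_2 = S_2(0) = a_2 = -2
y_3 = S_3(0) = a_3 = 0
y_4 = S_4(0) = a_4 = 5
y_5 = S_4(2) = 1
t_q=7/2 is in segment 2 (τ=3/2); S_2(τ)=-3331/1504

y_0=1 y_1=-1 y_2=-2 y_3=0 y_4=5 y_5=1
S(7/2) = -3331/1504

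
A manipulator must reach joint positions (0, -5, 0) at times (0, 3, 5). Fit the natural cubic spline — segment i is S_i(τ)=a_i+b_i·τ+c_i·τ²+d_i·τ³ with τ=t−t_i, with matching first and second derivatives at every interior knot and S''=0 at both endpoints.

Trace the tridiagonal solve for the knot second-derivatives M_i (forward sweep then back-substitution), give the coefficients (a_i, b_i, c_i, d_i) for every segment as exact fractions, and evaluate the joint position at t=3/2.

  seg 0: a=0 b=-35/12 c=0 d=5/36
  seg 1: a=-5 b=5/6 c=5/4 d=-5/24
S(3/2) = -125/32

Δ: Δ0=-5/3, Δ1=5/2
row 1: diag=10, rhs=25; c'=1/5, d'=5/2
back: M1=5/2
M: M0=0, M1=5/2, M2=0
seg 0: a=0, c=M0/2=0, d=(M1−M0)/(6·3)=5/36, b=Δ0−h0·(2M0+M1)/6=-35/12
seg 1: a=-5, c=M1/2=5/4, d=(M2−M1)/(6·2)=-5/24, b=Δ1−h1·(2M1+M2)/6=5/6
t_q=3/2 → seg 0, τ=3/2; S=0+-35/12·τ+0·τ²+5/36·τ³=-125/32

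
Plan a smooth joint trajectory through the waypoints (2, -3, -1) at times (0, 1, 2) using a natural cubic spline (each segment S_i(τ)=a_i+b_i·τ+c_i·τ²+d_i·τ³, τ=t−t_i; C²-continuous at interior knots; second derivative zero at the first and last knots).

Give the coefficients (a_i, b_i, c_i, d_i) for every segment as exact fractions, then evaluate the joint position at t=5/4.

  seg 0: a=2 b=-27/4 c=0 d=7/4
  seg 1: a=-3 b=-3/2 c=21/4 d=-7/4
S(5/4) = -787/256

Δ: Δ0=-5, Δ1=2
row 1: diag=4, rhs=42; c'=1/4, d'=21/2
back: M1=21/2
M: M0=0, M1=21/2, M2=0
seg 0: a=2, c=M0/2=0, d=(M1−M0)/(6·1)=7/4, b=Δ0−h0·(2M0+M1)/6=-27/4
seg 1: a=-3, c=M1/2=21/4, d=(M2−M1)/(6·1)=-7/4, b=Δ1−h1·(2M1+M2)/6=-3/2
t_q=5/4 → seg 1, τ=1/4; S=-3+-3/2·τ+21/4·τ²+-7/4·τ³=-787/256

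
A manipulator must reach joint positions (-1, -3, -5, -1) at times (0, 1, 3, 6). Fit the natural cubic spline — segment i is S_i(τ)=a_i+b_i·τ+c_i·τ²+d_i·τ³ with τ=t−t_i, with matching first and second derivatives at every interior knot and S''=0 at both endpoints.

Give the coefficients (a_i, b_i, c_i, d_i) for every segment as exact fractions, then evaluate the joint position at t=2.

Δ: Δ0=-2, Δ1=-1, Δ2=4/3
row 1: diag=6, rhs=6; c'=1/3, d'=1
row 2: denom=10−2·1/3=28/3; d'=(14−2·1)/(28/3)=9/7
back: M2=9/7
back: M1=1−1/3·9/7=4/7
M: M0=0, M1=4/7, M2=9/7, M3=0
seg 0: a=-1, c=M0/2=0, d=(M1−M0)/(6·1)=2/21, b=Δ0−h0·(2M0+M1)/6=-44/21
seg 1: a=-3, c=M1/2=2/7, d=(M2−M1)/(6·2)=5/84, b=Δ1−h1·(2M1+M2)/6=-38/21
seg 2: a=-5, c=M2/2=9/14, d=(M3−M2)/(6·3)=-1/14, b=Δ2−h2·(2M2+M3)/6=1/21
t_q=2 → seg 1, τ=1; S=-3+-38/21·τ+2/7·τ²+5/84·τ³=-125/28

  seg 0: a=-1 b=-44/21 c=0 d=2/21
  seg 1: a=-3 b=-38/21 c=2/7 d=5/84
  seg 2: a=-5 b=1/21 c=9/14 d=-1/14
S(2) = -125/28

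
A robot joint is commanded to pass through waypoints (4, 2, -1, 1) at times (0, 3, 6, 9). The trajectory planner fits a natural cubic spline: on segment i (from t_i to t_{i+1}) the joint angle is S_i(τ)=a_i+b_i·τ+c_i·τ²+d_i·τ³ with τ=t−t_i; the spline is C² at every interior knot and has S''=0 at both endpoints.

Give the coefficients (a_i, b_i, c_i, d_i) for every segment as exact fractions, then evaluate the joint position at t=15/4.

Δ: Δ0=-2/3, Δ1=-1, Δ2=2/3
row 1: diag=12, rhs=-2; c'=1/4, d'=-1/6
row 2: denom=12−3·1/4=45/4; d'=(10−3·-1/6)/(45/4)=14/15
back: M2=14/15
back: M1=-1/6−1/4·14/15=-2/5
M: M0=0, M1=-2/5, M2=14/15, M3=0
seg 0: a=4, c=M0/2=0, d=(M1−M0)/(6·3)=-1/45, b=Δ0−h0·(2M0+M1)/6=-7/15
seg 1: a=2, c=M1/2=-1/5, d=(M2−M1)/(6·3)=2/27, b=Δ1−h1·(2M1+M2)/6=-16/15
seg 2: a=-1, c=M2/2=7/15, d=(M3−M2)/(6·3)=-7/135, b=Δ2−h2·(2M2+M3)/6=-4/15
t_q=15/4 → seg 1, τ=3/4; S=2+-16/15·τ+-1/5·τ²+2/27·τ³=179/160

  seg 0: a=4 b=-7/15 c=0 d=-1/45
  seg 1: a=2 b=-16/15 c=-1/5 d=2/27
  seg 2: a=-1 b=-4/15 c=7/15 d=-7/135
S(15/4) = 179/160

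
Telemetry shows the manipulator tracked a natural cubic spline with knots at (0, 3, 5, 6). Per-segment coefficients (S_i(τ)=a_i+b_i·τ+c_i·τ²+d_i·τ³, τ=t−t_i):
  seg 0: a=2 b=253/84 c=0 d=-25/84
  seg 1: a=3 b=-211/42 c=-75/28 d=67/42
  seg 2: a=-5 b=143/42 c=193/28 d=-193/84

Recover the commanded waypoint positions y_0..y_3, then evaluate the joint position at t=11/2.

y_0 = S_0(0) = a_0 = 2
y_1 = S_1(0) = a_1 = 3
y_2 = S_2(0) = a_2 = -5
y_3 = S_2(1) = 3
t_q=11/2 is in segment 2 (τ=1/2); S_2(τ)=-417/224

y_0=2 y_1=3 y_2=-5 y_3=3
S(11/2) = -417/224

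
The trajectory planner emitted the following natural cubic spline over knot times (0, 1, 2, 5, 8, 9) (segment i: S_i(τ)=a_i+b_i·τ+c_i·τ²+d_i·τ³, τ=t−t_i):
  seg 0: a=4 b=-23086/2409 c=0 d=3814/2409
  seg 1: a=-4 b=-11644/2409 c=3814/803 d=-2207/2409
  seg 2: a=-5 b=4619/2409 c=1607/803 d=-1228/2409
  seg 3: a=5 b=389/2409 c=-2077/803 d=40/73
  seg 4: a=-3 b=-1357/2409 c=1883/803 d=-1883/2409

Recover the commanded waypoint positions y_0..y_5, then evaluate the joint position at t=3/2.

y_0 = S_0(0) = a_0 = 4
y_1 = S_1(0) = a_1 = -4
y_2 = S_2(0) = a_2 = -5
y_3 = S_3(0) = a_3 = 5
y_4 = S_4(0) = a_4 = -3
y_5 = S_4(1) = -2
t_q=3/2 is in segment 1 (τ=1/2); S_1(τ)=-34329/6424

y_0=4 y_1=-4 y_2=-5 y_3=5 y_4=-3 y_5=-2
S(3/2) = -34329/6424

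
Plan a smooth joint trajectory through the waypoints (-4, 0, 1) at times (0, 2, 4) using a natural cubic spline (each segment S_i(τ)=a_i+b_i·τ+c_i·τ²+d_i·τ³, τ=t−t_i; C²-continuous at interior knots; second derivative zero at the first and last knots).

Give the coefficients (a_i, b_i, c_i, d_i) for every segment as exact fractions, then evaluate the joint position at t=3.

  seg 0: a=-4 b=19/8 c=0 d=-3/32
  seg 1: a=0 b=5/4 c=-9/16 d=3/32
S(3) = 25/32

Δ: Δ0=2, Δ1=1/2
row 1: diag=8, rhs=-9; c'=1/4, d'=-9/8
back: M1=-9/8
M: M0=0, M1=-9/8, M2=0
seg 0: a=-4, c=M0/2=0, d=(M1−M0)/(6·2)=-3/32, b=Δ0−h0·(2M0+M1)/6=19/8
seg 1: a=0, c=M1/2=-9/16, d=(M2−M1)/(6·2)=3/32, b=Δ1−h1·(2M1+M2)/6=5/4
t_q=3 → seg 1, τ=1; S=0+5/4·τ+-9/16·τ²+3/32·τ³=25/32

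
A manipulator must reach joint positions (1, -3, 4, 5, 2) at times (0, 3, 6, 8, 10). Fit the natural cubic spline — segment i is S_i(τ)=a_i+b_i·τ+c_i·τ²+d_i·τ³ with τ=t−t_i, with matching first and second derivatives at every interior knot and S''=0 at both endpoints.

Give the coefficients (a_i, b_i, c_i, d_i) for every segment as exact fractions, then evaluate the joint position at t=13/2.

Δ: Δ0=-4/3, Δ1=7/3, Δ2=1/2, Δ3=-3/2
row 1: diag=12, rhs=22; c'=1/4, d'=11/6
row 2: denom=10−3·1/4=37/4; d'=(-11−3·11/6)/(37/4)=-66/37
row 3: denom=8−2·8/37=280/37; d'=(-12−2·-66/37)/(280/37)=-39/35
back: M3=-39/35
back: M2=-66/37−8/37·-39/35=-54/35
back: M1=11/6−1/4·-54/35=233/105
M: M0=0, M1=233/105, M2=-54/35, M3=-39/35, M4=0
seg 0: a=1, c=M0/2=0, d=(M1−M0)/(6·3)=233/1890, b=Δ0−h0·(2M0+M1)/6=-171/70
seg 1: a=-3, c=M1/2=233/210, d=(M2−M1)/(6·3)=-79/378, b=Δ1−h1·(2M1+M2)/6=31/35
seg 2: a=4, c=M2/2=-27/35, d=(M3−M2)/(6·2)=1/28, b=Δ2−h2·(2M2+M3)/6=19/10
seg 3: a=5, c=M3/2=-39/70, d=(M4−M3)/(6·2)=13/140, b=Δ3−h3·(2M3+M4)/6=-53/70
t_q=13/2 → seg 2, τ=1/2; S=4+19/10·τ+-27/35·τ²+1/28·τ³=5333/1120

  seg 0: a=1 b=-171/70 c=0 d=233/1890
  seg 1: a=-3 b=31/35 c=233/210 d=-79/378
  seg 2: a=4 b=19/10 c=-27/35 d=1/28
  seg 3: a=5 b=-53/70 c=-39/70 d=13/140
S(13/2) = 5333/1120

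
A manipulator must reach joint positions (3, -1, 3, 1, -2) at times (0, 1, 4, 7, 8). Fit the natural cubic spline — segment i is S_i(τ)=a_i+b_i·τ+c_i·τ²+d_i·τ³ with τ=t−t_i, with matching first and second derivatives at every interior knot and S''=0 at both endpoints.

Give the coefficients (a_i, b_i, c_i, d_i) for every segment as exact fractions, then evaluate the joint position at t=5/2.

Δ: Δ0=-4, Δ1=4/3, Δ2=-2/3, Δ3=-3
row 1: diag=8, rhs=32; c'=3/8, d'=4
row 2: denom=12−3·3/8=87/8; d'=(-12−3·4)/(87/8)=-64/29
row 3: denom=8−3·8/29=208/29; d'=(-14−3·-64/29)/(208/29)=-107/104
back: M3=-107/104
back: M2=-64/29−8/29·-107/104=-25/13
back: M1=4−3/8·-25/13=491/104
M: M0=0, M1=491/104, M2=-25/13, M3=-107/104, M4=0
seg 0: a=3, c=M0/2=0, d=(M1−M0)/(6·1)=491/624, b=Δ0−h0·(2M0+M1)/6=-2987/624
seg 1: a=-1, c=M1/2=491/208, d=(M2−M1)/(6·3)=-691/1872, b=Δ1−h1·(2M1+M2)/6=-757/312
seg 2: a=3, c=M2/2=-25/26, d=(M3−M2)/(6·3)=31/624, b=Δ2−h2·(2M2+M3)/6=85/48
seg 3: a=1, c=M3/2=-107/208, d=(M4−M3)/(6·1)=107/624, b=Δ3−h3·(2M3+M4)/6=-829/312
t_q=5/2 → seg 1, τ=3/2; S=-1+-757/312·τ+491/208·τ²+-691/1872·τ³=-955/1664

  seg 0: a=3 b=-2987/624 c=0 d=491/624
  seg 1: a=-1 b=-757/312 c=491/208 d=-691/1872
  seg 2: a=3 b=85/48 c=-25/26 d=31/624
  seg 3: a=1 b=-829/312 c=-107/208 d=107/624
S(5/2) = -955/1664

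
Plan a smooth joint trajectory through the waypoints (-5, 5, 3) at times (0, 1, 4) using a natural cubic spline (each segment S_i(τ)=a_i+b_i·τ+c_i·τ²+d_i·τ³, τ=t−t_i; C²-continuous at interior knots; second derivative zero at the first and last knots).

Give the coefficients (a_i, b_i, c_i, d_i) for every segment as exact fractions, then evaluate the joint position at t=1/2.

  seg 0: a=-5 b=34/3 c=0 d=-4/3
  seg 1: a=5 b=22/3 c=-4 d=4/9
S(1/2) = 1/2

Δ: Δ0=10, Δ1=-2/3
row 1: diag=8, rhs=-64; c'=3/8, d'=-8
back: M1=-8
M: M0=0, M1=-8, M2=0
seg 0: a=-5, c=M0/2=0, d=(M1−M0)/(6·1)=-4/3, b=Δ0−h0·(2M0+M1)/6=34/3
seg 1: a=5, c=M1/2=-4, d=(M2−M1)/(6·3)=4/9, b=Δ1−h1·(2M1+M2)/6=22/3
t_q=1/2 → seg 0, τ=1/2; S=-5+34/3·τ+0·τ²+-4/3·τ³=1/2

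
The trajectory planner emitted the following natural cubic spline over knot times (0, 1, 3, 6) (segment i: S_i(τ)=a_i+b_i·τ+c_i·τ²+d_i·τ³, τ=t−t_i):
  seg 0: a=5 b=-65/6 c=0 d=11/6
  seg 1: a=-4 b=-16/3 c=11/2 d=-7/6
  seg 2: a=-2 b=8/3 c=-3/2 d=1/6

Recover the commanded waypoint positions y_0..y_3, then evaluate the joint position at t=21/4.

y_0=5 y_1=-4 y_2=-2 y_3=-3
S(21/4) = -217/128

y_0 = S_0(0) = a_0 = 5
y_1 = S_1(0) = a_1 = -4
y_2 = S_2(0) = a_2 = -2
y_3 = S_2(3) = -3
t_q=21/4 is in segment 2 (τ=9/4); S_2(τ)=-217/128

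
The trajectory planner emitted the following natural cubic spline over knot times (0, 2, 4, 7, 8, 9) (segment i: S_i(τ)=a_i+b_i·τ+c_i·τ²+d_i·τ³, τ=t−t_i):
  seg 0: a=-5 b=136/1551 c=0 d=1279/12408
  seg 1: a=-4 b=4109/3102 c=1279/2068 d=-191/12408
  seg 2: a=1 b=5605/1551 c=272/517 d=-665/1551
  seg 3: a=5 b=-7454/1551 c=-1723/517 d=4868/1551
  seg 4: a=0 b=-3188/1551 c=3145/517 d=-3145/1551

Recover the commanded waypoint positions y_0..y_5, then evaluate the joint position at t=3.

y_0 = S_0(0) = a_0 = -5
y_1 = S_1(0) = a_1 = -4
y_2 = S_2(0) = a_2 = 1
y_3 = S_3(0) = a_3 = 5
y_4 = S_4(0) = a_4 = 0
y_5 = S_4(1) = 2
t_q=3 is in segment 1 (τ=1); S_1(τ)=-8571/4136

y_0=-5 y_1=-4 y_2=1 y_3=5 y_4=0 y_5=2
S(3) = -8571/4136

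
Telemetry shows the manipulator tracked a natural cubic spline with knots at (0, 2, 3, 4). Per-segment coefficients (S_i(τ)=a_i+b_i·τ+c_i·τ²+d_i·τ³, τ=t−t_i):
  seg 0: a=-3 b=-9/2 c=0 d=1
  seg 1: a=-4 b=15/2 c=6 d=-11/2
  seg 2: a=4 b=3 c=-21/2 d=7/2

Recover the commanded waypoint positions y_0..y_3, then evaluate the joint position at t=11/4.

y_0 = S_0(0) = a_0 = -3
y_1 = S_1(0) = a_1 = -4
y_2 = S_2(0) = a_2 = 4
y_3 = S_2(1) = 0
t_q=11/4 is in segment 1 (τ=3/4); S_1(τ)=343/128

y_0=-3 y_1=-4 y_2=4 y_3=0
S(11/4) = 343/128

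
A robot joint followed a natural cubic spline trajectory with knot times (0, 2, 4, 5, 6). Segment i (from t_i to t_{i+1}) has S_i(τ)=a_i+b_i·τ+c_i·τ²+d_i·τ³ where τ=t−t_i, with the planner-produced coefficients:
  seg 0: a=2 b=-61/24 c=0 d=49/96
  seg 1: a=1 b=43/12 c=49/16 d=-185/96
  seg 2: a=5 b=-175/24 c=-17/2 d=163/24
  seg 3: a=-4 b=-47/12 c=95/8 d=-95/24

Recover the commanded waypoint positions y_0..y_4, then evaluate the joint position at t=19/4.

y_0=2 y_1=1 y_2=5 y_3=-4 y_4=0
S(19/4) = -1221/512

y_0 = S_0(0) = a_0 = 2
y_1 = S_1(0) = a_1 = 1
y_2 = S_2(0) = a_2 = 5
y_3 = S_3(0) = a_3 = -4
y_4 = S_3(1) = 0
t_q=19/4 is in segment 2 (τ=3/4); S_2(τ)=-1221/512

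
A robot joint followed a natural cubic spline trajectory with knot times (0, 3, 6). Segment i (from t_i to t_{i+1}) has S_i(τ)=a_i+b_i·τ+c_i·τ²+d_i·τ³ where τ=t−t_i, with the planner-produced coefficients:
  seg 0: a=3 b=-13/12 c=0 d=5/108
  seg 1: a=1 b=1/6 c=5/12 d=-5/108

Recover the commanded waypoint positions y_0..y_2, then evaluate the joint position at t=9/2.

y_0 = S_0(0) = a_0 = 3
y_1 = S_1(0) = a_1 = 1
y_2 = S_1(3) = 4
t_q=9/2 is in segment 1 (τ=3/2); S_1(τ)=65/32

y_0=3 y_1=1 y_2=4
S(9/2) = 65/32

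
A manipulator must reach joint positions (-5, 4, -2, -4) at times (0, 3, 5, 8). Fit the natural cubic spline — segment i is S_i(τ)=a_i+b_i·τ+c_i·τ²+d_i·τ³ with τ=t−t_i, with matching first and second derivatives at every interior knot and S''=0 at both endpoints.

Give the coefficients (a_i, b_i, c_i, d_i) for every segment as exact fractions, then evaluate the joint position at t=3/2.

  seg 0: a=-5 b=241/48 c=0 d=-97/432
  seg 1: a=4 b=-25/24 c=-97/48 d=25/48
  seg 2: a=-2 b=-23/8 c=53/48 d=-53/432
S(3/2) = 227/128

Δ: Δ0=3, Δ1=-3, Δ2=-2/3
row 1: diag=10, rhs=-36; c'=1/5, d'=-18/5
row 2: denom=10−2·1/5=48/5; d'=(14−2·-18/5)/(48/5)=53/24
back: M2=53/24
back: M1=-18/5−1/5·53/24=-97/24
M: M0=0, M1=-97/24, M2=53/24, M3=0
seg 0: a=-5, c=M0/2=0, d=(M1−M0)/(6·3)=-97/432, b=Δ0−h0·(2M0+M1)/6=241/48
seg 1: a=4, c=M1/2=-97/48, d=(M2−M1)/(6·2)=25/48, b=Δ1−h1·(2M1+M2)/6=-25/24
seg 2: a=-2, c=M2/2=53/48, d=(M3−M2)/(6·3)=-53/432, b=Δ2−h2·(2M2+M3)/6=-23/8
t_q=3/2 → seg 0, τ=3/2; S=-5+241/48·τ+0·τ²+-97/432·τ³=227/128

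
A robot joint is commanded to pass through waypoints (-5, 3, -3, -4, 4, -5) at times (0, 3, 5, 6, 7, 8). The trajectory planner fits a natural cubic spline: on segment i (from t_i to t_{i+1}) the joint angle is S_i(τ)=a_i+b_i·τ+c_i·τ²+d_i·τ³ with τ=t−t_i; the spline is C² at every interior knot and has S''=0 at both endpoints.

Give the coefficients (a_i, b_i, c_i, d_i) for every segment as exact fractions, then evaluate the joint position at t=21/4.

  seg 0: a=-5 b=2593/600 c=0 d=-331/1800
  seg 1: a=3 b=-193/300 c=-331/200 d=143/600
  seg 2: a=-3 b=-1321/300 c=-9/40 d=2177/600
  seg 3: a=-4 b=3619/600 c=533/50 d=-1043/120
  seg 4: a=4 b=383/300 c=-3083/200 d=3083/600
S(21/4) = -10389/2560

Δ: Δ0=8/3, Δ1=-3, Δ2=-1, Δ3=8, Δ4=-9
row 1: diag=10, rhs=-34; c'=1/5, d'=-17/5
row 2: denom=6−2·1/5=28/5; d'=(12−2·-17/5)/(28/5)=47/14
row 3: denom=4−1·5/28=107/28; d'=(54−1·47/14)/(107/28)=1418/107
row 4: denom=4−1·28/107=400/107; d'=(-102−1·1418/107)/(400/107)=-3083/100
back: M4=-3083/100
back: M3=1418/107−28/107·-3083/100=533/25
back: M2=47/14−5/28·533/25=-9/20
back: M1=-17/5−1/5·-9/20=-331/100
M: M0=0, M1=-331/100, M2=-9/20, M3=533/25, M4=-3083/100, M5=0
seg 0: a=-5, c=M0/2=0, d=(M1−M0)/(6·3)=-331/1800, b=Δ0−h0·(2M0+M1)/6=2593/600
seg 1: a=3, c=M1/2=-331/200, d=(M2−M1)/(6·2)=143/600, b=Δ1−h1·(2M1+M2)/6=-193/300
seg 2: a=-3, c=M2/2=-9/40, d=(M3−M2)/(6·1)=2177/600, b=Δ2−h2·(2M2+M3)/6=-1321/300
seg 3: a=-4, c=M3/2=533/50, d=(M4−M3)/(6·1)=-1043/120, b=Δ3−h3·(2M3+M4)/6=3619/600
seg 4: a=4, c=M4/2=-3083/200, d=(M5−M4)/(6·1)=3083/600, b=Δ4−h4·(2M4+M5)/6=383/300
t_q=21/4 → seg 2, τ=1/4; S=-3+-1321/300·τ+-9/40·τ²+2177/600·τ³=-10389/2560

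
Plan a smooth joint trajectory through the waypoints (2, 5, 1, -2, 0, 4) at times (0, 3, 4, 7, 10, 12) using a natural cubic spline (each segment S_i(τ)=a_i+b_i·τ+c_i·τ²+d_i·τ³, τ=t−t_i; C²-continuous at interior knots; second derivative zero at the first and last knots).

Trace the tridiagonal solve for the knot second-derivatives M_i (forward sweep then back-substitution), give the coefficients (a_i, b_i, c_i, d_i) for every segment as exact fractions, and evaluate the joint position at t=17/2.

Δ: Δ0=1, Δ1=-4, Δ2=-1, Δ3=2/3, Δ4=2
row 1: diag=8, rhs=-30; c'=1/8, d'=-15/4
row 2: denom=8−1·1/8=63/8; d'=(18−1·-15/4)/(63/8)=58/21
row 3: denom=12−3·8/21=76/7; d'=(10−3·58/21)/(76/7)=3/19
row 4: denom=10−3·21/76=697/76; d'=(8−3·3/19)/(697/76)=572/697
back: M4=572/697
back: M3=3/19−21/76·572/697=-48/697
back: M2=58/21−8/21·-48/697=5830/2091
back: M1=-15/4−1/8·5830/2091=-8570/2091
M: M0=0, M1=-8570/2091, M2=5830/2091, M3=-48/697, M4=572/697, M5=0
seg 0: a=2, c=M0/2=0, d=(M1−M0)/(6·3)=-4285/18819, b=Δ0−h0·(2M0+M1)/6=6376/2091
seg 1: a=5, c=M1/2=-4285/2091, d=(M2−M1)/(6·1)=800/697, b=Δ1−h1·(2M1+M2)/6=-6479/2091
seg 2: a=1, c=M2/2=2915/2091, d=(M3−M2)/(6·3)=-2987/18819, b=Δ2−h2·(2M2+M3)/6=-7849/2091
seg 3: a=-2, c=M3/2=-24/697, d=(M4−M3)/(6·3)=310/6273, b=Δ3−h3·(2M3+M4)/6=40/123
seg 4: a=0, c=M4/2=286/697, d=(M5−M4)/(6·2)=-143/2091, b=Δ4−h4·(2M4+M5)/6=3038/2091
t_q=17/2 → seg 3, τ=3/2; S=-2+40/123·τ+-24/697·τ²+310/6273·τ³=-3967/2788

  seg 0: a=2 b=6376/2091 c=0 d=-4285/18819
  seg 1: a=5 b=-6479/2091 c=-4285/2091 d=800/697
  seg 2: a=1 b=-7849/2091 c=2915/2091 d=-2987/18819
  seg 3: a=-2 b=40/123 c=-24/697 d=310/6273
  seg 4: a=0 b=3038/2091 c=286/697 d=-143/2091
S(17/2) = -3967/2788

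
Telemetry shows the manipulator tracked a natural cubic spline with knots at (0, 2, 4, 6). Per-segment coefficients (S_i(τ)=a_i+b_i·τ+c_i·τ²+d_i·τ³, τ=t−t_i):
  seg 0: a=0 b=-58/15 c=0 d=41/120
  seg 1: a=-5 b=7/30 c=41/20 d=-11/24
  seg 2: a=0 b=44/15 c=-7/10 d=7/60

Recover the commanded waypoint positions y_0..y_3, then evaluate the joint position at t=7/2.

y_0 = S_0(0) = a_0 = 0
y_1 = S_1(0) = a_1 = -5
y_2 = S_2(0) = a_2 = 0
y_3 = S_2(2) = 4
t_q=7/2 is in segment 1 (τ=3/2); S_1(τ)=-507/320

y_0=0 y_1=-5 y_2=0 y_3=4
S(7/2) = -507/320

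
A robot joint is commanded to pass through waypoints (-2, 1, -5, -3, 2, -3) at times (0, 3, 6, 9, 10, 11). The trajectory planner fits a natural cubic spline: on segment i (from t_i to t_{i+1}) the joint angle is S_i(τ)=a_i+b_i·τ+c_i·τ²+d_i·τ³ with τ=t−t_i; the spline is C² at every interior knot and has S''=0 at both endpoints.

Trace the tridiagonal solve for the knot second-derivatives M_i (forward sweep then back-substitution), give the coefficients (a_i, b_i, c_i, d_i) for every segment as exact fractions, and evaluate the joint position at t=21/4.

  seg 0: a=-2 b=2261/1251 c=0 d=-1010/11259
  seg 1: a=1 b=-769/1251 c=-1010/1251 d=1297/11259
  seg 2: a=-5 b=-2938/1251 c=287/1251 d=2911/11259
  seg 3: a=-3 b=7517/1251 c=1066/417 d=-4460/1251
  seg 4: a=2 b=533/1251 c=-3394/417 d=3394/1251
S(21/4) = -28095/8896

Δ: Δ0=1, Δ1=-2, Δ2=2/3, Δ3=5, Δ4=-5
row 1: diag=12, rhs=-18; c'=1/4, d'=-3/2
row 2: denom=12−3·1/4=45/4; d'=(16−3·-3/2)/(45/4)=82/45
row 3: denom=8−3·4/15=36/5; d'=(26−3·82/45)/(36/5)=77/27
row 4: denom=4−1·5/36=139/36; d'=(-60−1·77/27)/(139/36)=-6788/417
back: M4=-6788/417
back: M3=77/27−5/36·-6788/417=2132/417
back: M2=82/45−4/15·2132/417=574/1251
back: M1=-3/2−1/4·574/1251=-2020/1251
M: M0=0, M1=-2020/1251, M2=574/1251, M3=2132/417, M4=-6788/417, M5=0
seg 0: a=-2, c=M0/2=0, d=(M1−M0)/(6·3)=-1010/11259, b=Δ0−h0·(2M0+M1)/6=2261/1251
seg 1: a=1, c=M1/2=-1010/1251, d=(M2−M1)/(6·3)=1297/11259, b=Δ1−h1·(2M1+M2)/6=-769/1251
seg 2: a=-5, c=M2/2=287/1251, d=(M3−M2)/(6·3)=2911/11259, b=Δ2−h2·(2M2+M3)/6=-2938/1251
seg 3: a=-3, c=M3/2=1066/417, d=(M4−M3)/(6·1)=-4460/1251, b=Δ3−h3·(2M3+M4)/6=7517/1251
seg 4: a=2, c=M4/2=-3394/417, d=(M5−M4)/(6·1)=3394/1251, b=Δ4−h4·(2M4+M5)/6=533/1251
t_q=21/4 → seg 1, τ=9/4; S=1+-769/1251·τ+-1010/1251·τ²+1297/11259·τ³=-28095/8896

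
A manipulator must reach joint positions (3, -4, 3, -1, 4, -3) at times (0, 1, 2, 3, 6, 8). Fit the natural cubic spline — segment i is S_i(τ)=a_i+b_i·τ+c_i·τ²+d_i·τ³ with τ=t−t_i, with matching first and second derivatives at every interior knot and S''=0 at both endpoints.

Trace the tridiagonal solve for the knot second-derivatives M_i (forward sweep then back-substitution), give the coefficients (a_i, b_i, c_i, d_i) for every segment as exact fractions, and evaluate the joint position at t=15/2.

  seg 0: a=3 b=-14237/1230 c=0 d=5627/1230
  seg 1: a=-4 b=1322/615 c=5627/410 d=-2183/246
  seg 2: a=3 b=3661/1230 c=-2644/205 d=7283/1230
  seg 3: a=-1 b=-3109/615 c=399/82 d=-3229/3690
  seg 4: a=4 b=631/1230 c=-617/205 d=617/1230
S(15/2) = -203/656

Δ: Δ0=-7, Δ1=7, Δ2=-4, Δ3=5/3, Δ4=-7/2
row 1: diag=4, rhs=84; c'=1/4, d'=21
row 2: denom=4−1·1/4=15/4; d'=(-66−1·21)/(15/4)=-116/5
row 3: denom=8−1·4/15=116/15; d'=(34−1·-116/5)/(116/15)=429/58
row 4: denom=10−3·45/116=1025/116; d'=(-31−3·429/58)/(1025/116)=-1234/205
back: M4=-1234/205
back: M3=429/58−45/116·-1234/205=399/41
back: M2=-116/5−4/15·399/41=-5288/205
back: M1=21−1/4·-5288/205=5627/205
M: M0=0, M1=5627/205, M2=-5288/205, M3=399/41, M4=-1234/205, M5=0
seg 0: a=3, c=M0/2=0, d=(M1−M0)/(6·1)=5627/1230, b=Δ0−h0·(2M0+M1)/6=-14237/1230
seg 1: a=-4, c=M1/2=5627/410, d=(M2−M1)/(6·1)=-2183/246, b=Δ1−h1·(2M1+M2)/6=1322/615
seg 2: a=3, c=M2/2=-2644/205, d=(M3−M2)/(6·1)=7283/1230, b=Δ2−h2·(2M2+M3)/6=3661/1230
seg 3: a=-1, c=M3/2=399/82, d=(M4−M3)/(6·3)=-3229/3690, b=Δ3−h3·(2M3+M4)/6=-3109/615
seg 4: a=4, c=M4/2=-617/205, d=(M5−M4)/(6·2)=617/1230, b=Δ4−h4·(2M4+M5)/6=631/1230
t_q=15/2 → seg 4, τ=3/2; S=4+631/1230·τ+-617/205·τ²+617/1230·τ³=-203/656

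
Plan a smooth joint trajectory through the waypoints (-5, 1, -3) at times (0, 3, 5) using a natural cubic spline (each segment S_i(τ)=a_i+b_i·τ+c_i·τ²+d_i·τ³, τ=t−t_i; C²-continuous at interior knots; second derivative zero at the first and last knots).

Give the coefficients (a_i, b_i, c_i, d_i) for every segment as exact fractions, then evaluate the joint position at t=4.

  seg 0: a=-5 b=16/5 c=0 d=-2/15
  seg 1: a=1 b=-2/5 c=-6/5 d=1/5
S(4) = -2/5

Δ: Δ0=2, Δ1=-2
row 1: diag=10, rhs=-24; c'=1/5, d'=-12/5
back: M1=-12/5
M: M0=0, M1=-12/5, M2=0
seg 0: a=-5, c=M0/2=0, d=(M1−M0)/(6·3)=-2/15, b=Δ0−h0·(2M0+M1)/6=16/5
seg 1: a=1, c=M1/2=-6/5, d=(M2−M1)/(6·2)=1/5, b=Δ1−h1·(2M1+M2)/6=-2/5
t_q=4 → seg 1, τ=1; S=1+-2/5·τ+-6/5·τ²+1/5·τ³=-2/5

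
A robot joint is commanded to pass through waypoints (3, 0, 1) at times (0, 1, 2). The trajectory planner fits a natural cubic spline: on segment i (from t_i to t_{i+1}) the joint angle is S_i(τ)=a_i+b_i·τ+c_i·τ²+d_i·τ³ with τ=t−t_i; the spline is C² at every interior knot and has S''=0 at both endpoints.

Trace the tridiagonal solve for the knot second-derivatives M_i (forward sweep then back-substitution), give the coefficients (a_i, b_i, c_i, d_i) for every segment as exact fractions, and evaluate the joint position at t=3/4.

  seg 0: a=3 b=-4 c=0 d=1
  seg 1: a=0 b=-1 c=3 d=-1
S(3/4) = 27/64

Δ: Δ0=-3, Δ1=1
row 1: diag=4, rhs=24; c'=1/4, d'=6
back: M1=6
M: M0=0, M1=6, M2=0
seg 0: a=3, c=M0/2=0, d=(M1−M0)/(6·1)=1, b=Δ0−h0·(2M0+M1)/6=-4
seg 1: a=0, c=M1/2=3, d=(M2−M1)/(6·1)=-1, b=Δ1−h1·(2M1+M2)/6=-1
t_q=3/4 → seg 0, τ=3/4; S=3+-4·τ+0·τ²+1·τ³=27/64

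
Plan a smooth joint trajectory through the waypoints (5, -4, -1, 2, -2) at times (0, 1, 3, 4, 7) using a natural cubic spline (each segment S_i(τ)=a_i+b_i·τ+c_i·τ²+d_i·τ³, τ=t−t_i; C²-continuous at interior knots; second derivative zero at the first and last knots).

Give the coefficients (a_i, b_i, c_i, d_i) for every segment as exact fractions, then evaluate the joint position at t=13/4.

Δ: Δ0=-9, Δ1=3/2, Δ2=3, Δ3=-4/3
row 1: diag=6, rhs=63; c'=1/3, d'=21/2
row 2: denom=6−2·1/3=16/3; d'=(9−2·21/2)/(16/3)=-9/4
row 3: denom=8−1·3/16=125/16; d'=(-26−1·-9/4)/(125/16)=-76/25
back: M3=-76/25
back: M2=-9/4−3/16·-76/25=-42/25
back: M1=21/2−1/3·-42/25=553/50
M: M0=0, M1=553/50, M2=-42/25, M3=-76/25, M4=0
seg 0: a=5, c=M0/2=0, d=(M1−M0)/(6·1)=553/300, b=Δ0−h0·(2M0+M1)/6=-3253/300
seg 1: a=-4, c=M1/2=553/100, d=(M2−M1)/(6·2)=-637/600, b=Δ1−h1·(2M1+M2)/6=-797/150
seg 2: a=-1, c=M2/2=-21/25, d=(M3−M2)/(6·1)=-17/75, b=Δ2−h2·(2M2+M3)/6=61/15
seg 3: a=2, c=M3/2=-38/25, d=(M4−M3)/(6·3)=38/225, b=Δ3−h3·(2M3+M4)/6=128/75
t_q=13/4 → seg 2, τ=1/4; S=-1+61/15·τ+-21/25·τ²+-17/75·τ³=-63/1600

  seg 0: a=5 b=-3253/300 c=0 d=553/300
  seg 1: a=-4 b=-797/150 c=553/100 d=-637/600
  seg 2: a=-1 b=61/15 c=-21/25 d=-17/75
  seg 3: a=2 b=128/75 c=-38/25 d=38/225
S(13/4) = -63/1600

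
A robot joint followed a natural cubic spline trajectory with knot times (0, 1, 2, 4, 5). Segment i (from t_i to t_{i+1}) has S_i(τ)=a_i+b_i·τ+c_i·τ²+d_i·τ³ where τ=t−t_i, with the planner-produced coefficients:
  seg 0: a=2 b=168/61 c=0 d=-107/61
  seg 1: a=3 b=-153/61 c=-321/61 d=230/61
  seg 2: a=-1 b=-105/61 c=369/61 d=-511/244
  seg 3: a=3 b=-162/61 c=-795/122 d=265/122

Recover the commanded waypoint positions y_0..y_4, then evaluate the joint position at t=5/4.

y_0 = S_0(0) = a_0 = 2
y_1 = S_1(0) = a_1 = 3
y_2 = S_2(0) = a_2 = -1
y_3 = S_3(0) = a_3 = 3
y_4 = S_3(1) = -4
t_q=5/4 is in segment 1 (τ=1/4); S_1(τ)=4105/1952

y_0=2 y_1=3 y_2=-1 y_3=3 y_4=-4
S(5/4) = 4105/1952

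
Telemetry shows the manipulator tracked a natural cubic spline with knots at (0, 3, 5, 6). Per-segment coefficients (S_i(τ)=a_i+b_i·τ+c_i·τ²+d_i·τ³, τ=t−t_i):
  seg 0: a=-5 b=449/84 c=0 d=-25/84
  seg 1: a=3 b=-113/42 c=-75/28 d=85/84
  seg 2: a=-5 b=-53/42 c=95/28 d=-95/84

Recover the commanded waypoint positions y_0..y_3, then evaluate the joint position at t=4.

y_0=-5 y_1=3 y_2=-5 y_3=-4
S(4) = -19/14

y_0 = S_0(0) = a_0 = -5
y_1 = S_1(0) = a_1 = 3
y_2 = S_2(0) = a_2 = -5
y_3 = S_2(1) = -4
t_q=4 is in segment 1 (τ=1); S_1(τ)=-19/14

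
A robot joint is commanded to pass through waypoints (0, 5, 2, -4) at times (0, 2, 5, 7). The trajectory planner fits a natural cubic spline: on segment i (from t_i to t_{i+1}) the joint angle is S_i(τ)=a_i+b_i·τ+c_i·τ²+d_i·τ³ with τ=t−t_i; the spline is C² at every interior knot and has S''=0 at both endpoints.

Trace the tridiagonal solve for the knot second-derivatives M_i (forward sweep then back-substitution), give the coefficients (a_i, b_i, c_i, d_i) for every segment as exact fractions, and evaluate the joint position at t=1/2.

  seg 0: a=0 b=571/182 c=0 d=-29/182
  seg 1: a=5 b=223/182 c=-87/91 d=1/14
  seg 2: a=2 b=-235/91 c=-57/182 d=19/364
S(1/2) = 2255/1456

Δ: Δ0=5/2, Δ1=-1, Δ2=-3
row 1: diag=10, rhs=-21; c'=3/10, d'=-21/10
row 2: denom=10−3·3/10=91/10; d'=(-12−3·-21/10)/(91/10)=-57/91
back: M2=-57/91
back: M1=-21/10−3/10·-57/91=-174/91
M: M0=0, M1=-174/91, M2=-57/91, M3=0
seg 0: a=0, c=M0/2=0, d=(M1−M0)/(6·2)=-29/182, b=Δ0−h0·(2M0+M1)/6=571/182
seg 1: a=5, c=M1/2=-87/91, d=(M2−M1)/(6·3)=1/14, b=Δ1−h1·(2M1+M2)/6=223/182
seg 2: a=2, c=M2/2=-57/182, d=(M3−M2)/(6·2)=19/364, b=Δ2−h2·(2M2+M3)/6=-235/91
t_q=1/2 → seg 0, τ=1/2; S=0+571/182·τ+0·τ²+-29/182·τ³=2255/1456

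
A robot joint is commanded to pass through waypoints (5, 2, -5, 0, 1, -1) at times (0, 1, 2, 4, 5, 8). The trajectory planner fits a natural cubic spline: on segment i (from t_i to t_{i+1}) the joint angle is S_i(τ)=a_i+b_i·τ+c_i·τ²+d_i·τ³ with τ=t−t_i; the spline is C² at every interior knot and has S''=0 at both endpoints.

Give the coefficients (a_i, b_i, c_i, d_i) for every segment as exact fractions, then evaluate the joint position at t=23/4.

  seg 0: a=5 b=-8351/5718 c=0 d=-8803/5718
  seg 1: a=2 b=-17380/2859 c=-8803/1906 d=21143/5718
  seg 2: a=-5 b=-24149/5718 c=6170/953 d=-8899/5718
  seg 3: a=0 b=17143/5718 c=-2729/953 d=4949/5718
  seg 4: a=1 b=-379/2859 c=-509/1906 d=509/17154
S(23/4) = 93059/121984

Δ: Δ0=-3, Δ1=-7, Δ2=5/2, Δ3=1, Δ4=-2/3
row 1: diag=4, rhs=-24; c'=1/4, d'=-6
row 2: denom=6−1·1/4=23/4; d'=(57−1·-6)/(23/4)=252/23
row 3: denom=6−2·8/23=122/23; d'=(-9−2·252/23)/(122/23)=-711/122
row 4: denom=8−1·23/122=953/122; d'=(-10−1·-711/122)/(953/122)=-509/953
back: M4=-509/953
back: M3=-711/122−23/122·-509/953=-5458/953
back: M2=252/23−8/23·-5458/953=12340/953
back: M1=-6−1/4·12340/953=-8803/953
M: M0=0, M1=-8803/953, M2=12340/953, M3=-5458/953, M4=-509/953, M5=0
seg 0: a=5, c=M0/2=0, d=(M1−M0)/(6·1)=-8803/5718, b=Δ0−h0·(2M0+M1)/6=-8351/5718
seg 1: a=2, c=M1/2=-8803/1906, d=(M2−M1)/(6·1)=21143/5718, b=Δ1−h1·(2M1+M2)/6=-17380/2859
seg 2: a=-5, c=M2/2=6170/953, d=(M3−M2)/(6·2)=-8899/5718, b=Δ2−h2·(2M2+M3)/6=-24149/5718
seg 3: a=0, c=M3/2=-2729/953, d=(M4−M3)/(6·1)=4949/5718, b=Δ3−h3·(2M3+M4)/6=17143/5718
seg 4: a=1, c=M4/2=-509/1906, d=(M5−M4)/(6·3)=509/17154, b=Δ4−h4·(2M4+M5)/6=-379/2859
t_q=23/4 → seg 4, τ=3/4; S=1+-379/2859·τ+-509/1906·τ²+509/17154·τ³=93059/121984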